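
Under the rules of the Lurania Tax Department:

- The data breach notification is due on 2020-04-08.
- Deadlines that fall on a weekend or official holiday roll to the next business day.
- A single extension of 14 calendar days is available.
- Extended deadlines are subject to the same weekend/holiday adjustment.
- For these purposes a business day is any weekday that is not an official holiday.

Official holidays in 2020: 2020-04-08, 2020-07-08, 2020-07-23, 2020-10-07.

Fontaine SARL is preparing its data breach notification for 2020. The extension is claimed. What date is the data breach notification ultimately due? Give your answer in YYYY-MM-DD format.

2020-04-23

The stated deadline is 2020-04-08.
2020-04-08 is a listed holiday; the next business day is 2020-04-09 (Thursday).
Applying the 14-calendar-day extension: 2020-04-09 + 14 days = 2020-04-23.
2020-04-23 falls on a Thursday, which is a business day, so no adjustment is needed.
Deadline: 2020-04-23.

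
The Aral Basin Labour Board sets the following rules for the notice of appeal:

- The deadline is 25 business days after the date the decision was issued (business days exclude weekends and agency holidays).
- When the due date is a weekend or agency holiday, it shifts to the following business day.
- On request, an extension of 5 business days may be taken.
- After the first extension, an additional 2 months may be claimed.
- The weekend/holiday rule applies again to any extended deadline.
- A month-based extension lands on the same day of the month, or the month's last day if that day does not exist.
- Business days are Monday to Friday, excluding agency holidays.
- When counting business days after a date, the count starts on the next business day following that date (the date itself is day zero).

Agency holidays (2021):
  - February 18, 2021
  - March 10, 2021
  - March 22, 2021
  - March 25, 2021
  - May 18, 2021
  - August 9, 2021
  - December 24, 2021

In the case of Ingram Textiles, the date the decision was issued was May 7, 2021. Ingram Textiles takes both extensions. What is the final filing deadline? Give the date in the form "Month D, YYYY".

Starting the day after May 7, 2021 and counting 25 business days lands on June 14, 2021.
June 14, 2021 is a Monday and not a listed holiday, so it stands.
Counting 5 further business days from June 14, 2021 reaches June 21, 2021.
June 21, 2021 is a Monday and not a listed holiday, so it stands.
Applying the 2 months extension: 2 months after June 21, 2021 is August 21, 2021.
August 21, 2021 is a Saturday; the next business day is August 23, 2021 (Monday).
Deadline: August 23, 2021.

August 23, 2021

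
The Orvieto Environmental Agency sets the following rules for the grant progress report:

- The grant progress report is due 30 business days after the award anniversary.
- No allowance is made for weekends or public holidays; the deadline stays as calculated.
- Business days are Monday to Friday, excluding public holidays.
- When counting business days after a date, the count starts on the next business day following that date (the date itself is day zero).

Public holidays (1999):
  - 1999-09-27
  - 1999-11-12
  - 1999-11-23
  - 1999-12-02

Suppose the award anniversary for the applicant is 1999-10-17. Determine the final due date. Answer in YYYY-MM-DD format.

30 business days after 1999-10-17, excluding weekends and holidays, is 1999-11-30.
1999-11-30 falls on a Tuesday. The rules make no weekend/holiday allowance, so it remains 1999-11-30.
Final deadline: 1999-11-30.

1999-11-30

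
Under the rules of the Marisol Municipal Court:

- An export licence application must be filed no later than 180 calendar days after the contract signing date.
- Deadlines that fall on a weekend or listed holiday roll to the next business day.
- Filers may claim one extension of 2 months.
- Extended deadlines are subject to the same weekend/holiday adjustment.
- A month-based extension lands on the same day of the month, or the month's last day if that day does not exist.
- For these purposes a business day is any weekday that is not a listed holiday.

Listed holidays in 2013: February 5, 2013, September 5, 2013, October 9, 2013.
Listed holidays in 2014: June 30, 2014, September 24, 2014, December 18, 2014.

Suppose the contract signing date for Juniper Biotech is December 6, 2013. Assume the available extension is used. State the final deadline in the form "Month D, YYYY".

August 4, 2014

Adding 180 calendar days to December 6, 2013 gives June 4, 2014.
June 4, 2014 falls on a Wednesday, which is a business day, so no adjustment is needed.
Add 2 months to June 4, 2014: August 4, 2014.
August 4, 2014 falls on a Monday, which is a business day, so no adjustment is needed.
So the filing is due August 4, 2014.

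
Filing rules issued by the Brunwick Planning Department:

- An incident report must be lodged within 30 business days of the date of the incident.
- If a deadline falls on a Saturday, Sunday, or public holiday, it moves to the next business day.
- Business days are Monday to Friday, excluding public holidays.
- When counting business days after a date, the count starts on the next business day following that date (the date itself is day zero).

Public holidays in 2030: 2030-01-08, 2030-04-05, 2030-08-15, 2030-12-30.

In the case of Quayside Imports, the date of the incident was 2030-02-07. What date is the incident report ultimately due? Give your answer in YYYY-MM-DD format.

Starting the day after 2030-02-07 and counting 30 business days lands on 2030-03-21.
2030-03-21 falls on a Thursday, which is a business day, so no adjustment is needed.
So the filing is due 2030-03-21.

2030-03-21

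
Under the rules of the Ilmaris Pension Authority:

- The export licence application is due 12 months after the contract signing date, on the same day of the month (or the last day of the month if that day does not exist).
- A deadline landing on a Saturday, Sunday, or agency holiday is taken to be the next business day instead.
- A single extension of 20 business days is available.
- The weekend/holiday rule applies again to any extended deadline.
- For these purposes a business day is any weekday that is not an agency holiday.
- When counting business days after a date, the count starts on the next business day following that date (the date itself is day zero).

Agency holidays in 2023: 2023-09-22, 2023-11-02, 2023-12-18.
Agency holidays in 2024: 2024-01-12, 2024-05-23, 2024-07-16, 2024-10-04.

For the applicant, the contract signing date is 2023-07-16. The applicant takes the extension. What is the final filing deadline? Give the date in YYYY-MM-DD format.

2024-08-14

12 months from 2023-07-16 is 2024-07-16.
2024-07-16 is a listed holiday, so it moves to the next business day, 2024-07-17 (Wednesday).
The 20-business-day extension runs from 2024-07-17 to 2024-08-14.
2024-08-14 falls on a Wednesday, which is a business day, so no adjustment is needed.
So the filing is due 2024-08-14.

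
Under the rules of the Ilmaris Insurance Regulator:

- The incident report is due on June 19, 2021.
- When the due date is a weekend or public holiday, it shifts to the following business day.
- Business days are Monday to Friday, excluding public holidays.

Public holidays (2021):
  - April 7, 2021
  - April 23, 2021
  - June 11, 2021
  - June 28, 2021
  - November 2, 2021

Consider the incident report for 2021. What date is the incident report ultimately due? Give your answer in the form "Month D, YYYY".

June 21, 2021

Start from the fixed due date, June 19, 2021.
Because June 19, 2021 is a Saturday, the deadline becomes June 21, 2021 (Monday).
Deadline: June 21, 2021.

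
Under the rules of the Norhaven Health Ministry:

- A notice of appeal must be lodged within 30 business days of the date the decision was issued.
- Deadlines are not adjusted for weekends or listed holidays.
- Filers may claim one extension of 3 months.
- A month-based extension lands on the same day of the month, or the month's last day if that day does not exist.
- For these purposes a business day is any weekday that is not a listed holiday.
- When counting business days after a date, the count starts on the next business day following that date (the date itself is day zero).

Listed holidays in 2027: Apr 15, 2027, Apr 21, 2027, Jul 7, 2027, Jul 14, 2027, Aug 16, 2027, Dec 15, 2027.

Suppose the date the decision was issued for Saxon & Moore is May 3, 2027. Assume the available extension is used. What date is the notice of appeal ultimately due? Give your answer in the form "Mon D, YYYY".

Sep 14, 2027

30 business days after May 3, 2027, excluding weekends and holidays, is Jun 14, 2027.
Jun 14, 2027 is a Monday; no weekend or holiday adjustment applies.
The 3 months extension carries Jun 14, 2027 to Sep 14, 2027.
Sep 14, 2027 is a Tuesday; no weekend or holiday adjustment applies.
Deadline: Sep 14, 2027.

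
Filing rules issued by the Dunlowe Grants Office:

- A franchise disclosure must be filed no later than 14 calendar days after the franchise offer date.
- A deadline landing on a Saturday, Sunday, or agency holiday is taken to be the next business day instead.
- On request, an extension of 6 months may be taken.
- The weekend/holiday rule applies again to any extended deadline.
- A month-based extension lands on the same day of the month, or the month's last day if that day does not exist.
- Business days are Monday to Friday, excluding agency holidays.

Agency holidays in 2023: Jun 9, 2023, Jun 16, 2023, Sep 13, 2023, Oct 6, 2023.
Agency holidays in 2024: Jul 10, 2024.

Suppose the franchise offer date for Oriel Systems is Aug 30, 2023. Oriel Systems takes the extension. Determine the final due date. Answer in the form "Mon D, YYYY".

Mar 14, 2024

From Aug 30, 2023, 14 calendar days later is Sep 13, 2023.
Because Sep 13, 2023 is a listed holiday, the deadline becomes Sep 14, 2023 (Thursday).
Applying the 6 months extension: 6 months after Sep 14, 2023 is Mar 14, 2024.
Since Mar 14, 2024 is a Thursday and not a holiday, the date is unchanged.
Deadline: Mar 14, 2024.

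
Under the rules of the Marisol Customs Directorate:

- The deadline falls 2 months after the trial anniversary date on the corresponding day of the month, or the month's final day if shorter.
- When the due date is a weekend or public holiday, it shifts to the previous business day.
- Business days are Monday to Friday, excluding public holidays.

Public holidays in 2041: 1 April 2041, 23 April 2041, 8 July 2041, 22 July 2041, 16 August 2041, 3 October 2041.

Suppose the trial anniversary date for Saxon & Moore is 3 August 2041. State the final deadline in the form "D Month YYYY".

Moving 2 months forward from 3 August 2041 on the corresponding day gives 3 October 2041.
3 October 2041 falls on a listed holiday. Rolling to the preceding business day gives 2 October 2041, a Wednesday.
Final deadline: 2 October 2041.

2 October 2041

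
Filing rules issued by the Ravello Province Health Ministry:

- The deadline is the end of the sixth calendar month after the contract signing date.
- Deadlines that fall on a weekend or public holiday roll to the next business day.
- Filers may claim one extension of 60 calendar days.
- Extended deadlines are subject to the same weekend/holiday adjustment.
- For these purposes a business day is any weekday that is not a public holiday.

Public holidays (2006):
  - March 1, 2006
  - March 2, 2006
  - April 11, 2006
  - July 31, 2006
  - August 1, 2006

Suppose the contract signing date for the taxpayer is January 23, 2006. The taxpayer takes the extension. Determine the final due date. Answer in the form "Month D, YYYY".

October 2, 2006

6 months after January 23, 2006 falls in July 2006; the last day of that month is July 31, 2006.
July 31, 2006 falls on a listed holiday. Rolling to the next business day gives August 2, 2006, a Wednesday.
With the 60-day extension, August 2, 2006 becomes October 1, 2006.
October 1, 2006 is a Sunday; the next business day is October 2, 2006 (Monday).
So the filing is due October 2, 2006.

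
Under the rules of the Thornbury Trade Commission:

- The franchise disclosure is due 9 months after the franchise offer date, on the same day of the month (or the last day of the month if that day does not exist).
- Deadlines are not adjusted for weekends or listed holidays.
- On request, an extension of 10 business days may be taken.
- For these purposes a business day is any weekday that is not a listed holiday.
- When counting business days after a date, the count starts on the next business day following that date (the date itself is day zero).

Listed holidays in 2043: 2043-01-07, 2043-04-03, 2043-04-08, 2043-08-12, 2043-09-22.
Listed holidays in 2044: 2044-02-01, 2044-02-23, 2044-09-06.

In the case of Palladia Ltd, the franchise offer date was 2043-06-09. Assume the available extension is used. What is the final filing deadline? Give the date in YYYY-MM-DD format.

9 months from 2043-06-09 is 2044-03-09.
2044-03-09 falls on a Wednesday. The rules make no weekend/holiday allowance, so it remains 2044-03-09.
The 10-business-day extension runs from 2044-03-09 to 2044-03-23.
2044-03-23 is a Wednesday; no weekend or holiday adjustment applies.
So the filing is due 2044-03-23.

2044-03-23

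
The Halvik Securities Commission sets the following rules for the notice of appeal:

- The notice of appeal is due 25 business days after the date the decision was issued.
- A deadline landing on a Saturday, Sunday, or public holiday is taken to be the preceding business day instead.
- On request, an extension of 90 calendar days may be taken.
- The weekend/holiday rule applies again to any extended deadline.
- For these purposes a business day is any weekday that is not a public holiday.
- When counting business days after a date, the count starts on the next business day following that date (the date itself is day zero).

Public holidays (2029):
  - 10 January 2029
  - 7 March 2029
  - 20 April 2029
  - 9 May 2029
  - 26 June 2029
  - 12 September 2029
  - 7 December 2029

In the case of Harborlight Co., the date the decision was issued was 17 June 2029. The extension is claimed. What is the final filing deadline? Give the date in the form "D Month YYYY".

25 business days after 17 June 2029, excluding weekends and holidays, is 23 July 2029.
23 July 2029 falls on a Monday, which is a business day, so no adjustment is needed.
Add the 90 calendar-day extension to 23 July 2029: 21 October 2029.
Because 21 October 2029 is a Sunday, the deadline becomes 19 October 2029 (Friday).
So the filing is due 19 October 2029.

19 October 2029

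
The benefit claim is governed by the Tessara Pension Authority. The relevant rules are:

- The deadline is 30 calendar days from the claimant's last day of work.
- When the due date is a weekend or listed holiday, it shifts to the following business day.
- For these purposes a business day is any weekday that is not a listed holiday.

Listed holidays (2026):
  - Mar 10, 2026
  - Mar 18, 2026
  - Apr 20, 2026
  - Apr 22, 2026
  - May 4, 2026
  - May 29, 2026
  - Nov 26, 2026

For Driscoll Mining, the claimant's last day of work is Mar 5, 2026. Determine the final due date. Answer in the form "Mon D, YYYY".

Apr 6, 2026

Adding 30 calendar days to Mar 5, 2026 gives Apr 4, 2026.
Because Apr 4, 2026 is a Saturday, the deadline becomes Apr 6, 2026 (Monday).
So the filing is due Apr 6, 2026.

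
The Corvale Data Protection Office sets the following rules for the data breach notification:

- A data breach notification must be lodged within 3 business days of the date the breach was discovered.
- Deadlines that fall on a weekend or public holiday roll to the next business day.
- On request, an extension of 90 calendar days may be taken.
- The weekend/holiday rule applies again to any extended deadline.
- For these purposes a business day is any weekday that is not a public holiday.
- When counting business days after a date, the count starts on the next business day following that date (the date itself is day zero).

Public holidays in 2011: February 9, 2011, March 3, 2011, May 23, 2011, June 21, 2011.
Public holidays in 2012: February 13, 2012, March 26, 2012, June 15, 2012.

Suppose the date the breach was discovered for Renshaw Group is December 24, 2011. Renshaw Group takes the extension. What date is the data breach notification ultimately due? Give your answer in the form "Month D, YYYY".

March 27, 2012

3 business days after December 24, 2011, excluding weekends and holidays, is December 28, 2011.
Since December 28, 2011 is a Wednesday and not a holiday, the date is unchanged.
The 90-calendar-day extension moves the deadline from December 28, 2011 to March 27, 2012.
March 27, 2012 falls on a Tuesday, which is a business day, so no adjustment is needed.
Final deadline: March 27, 2012.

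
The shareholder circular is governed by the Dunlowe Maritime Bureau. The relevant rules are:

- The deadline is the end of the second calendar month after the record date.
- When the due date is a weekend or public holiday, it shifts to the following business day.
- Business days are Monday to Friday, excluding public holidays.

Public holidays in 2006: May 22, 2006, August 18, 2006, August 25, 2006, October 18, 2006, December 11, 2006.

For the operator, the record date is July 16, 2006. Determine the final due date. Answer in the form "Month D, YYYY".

October 2, 2006

2 months after July 16, 2006 falls in September 2006; the last day of that month is September 30, 2006.
September 30, 2006 is a Saturday, so it moves to the next business day, October 2, 2006 (Monday).
So the filing is due October 2, 2006.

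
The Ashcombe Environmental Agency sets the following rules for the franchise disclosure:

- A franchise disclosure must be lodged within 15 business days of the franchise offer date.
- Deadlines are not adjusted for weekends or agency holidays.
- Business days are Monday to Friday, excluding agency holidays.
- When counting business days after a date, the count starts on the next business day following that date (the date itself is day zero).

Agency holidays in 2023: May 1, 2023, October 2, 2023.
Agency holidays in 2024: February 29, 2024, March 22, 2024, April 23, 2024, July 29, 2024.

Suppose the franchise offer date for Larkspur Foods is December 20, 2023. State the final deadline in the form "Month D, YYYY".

Counting 15 business days after December 20, 2023 (skipping weekends and listed holidays) reaches January 10, 2024.
No adjustment is made for weekends or holidays, so January 10, 2024 stands.
So the filing is due January 10, 2024.

January 10, 2024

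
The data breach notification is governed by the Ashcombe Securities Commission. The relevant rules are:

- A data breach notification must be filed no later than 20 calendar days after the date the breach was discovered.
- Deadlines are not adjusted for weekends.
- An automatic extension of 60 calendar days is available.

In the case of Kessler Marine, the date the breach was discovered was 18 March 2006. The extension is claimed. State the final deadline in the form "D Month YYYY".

Trigger date 18 March 2006 + 20 calendar days = 7 April 2006.
No adjustment is made for weekends or holidays, so 7 April 2006 stands.
The 60-calendar-day extension moves the deadline from 7 April 2006 to 6 June 2006.
No adjustment is made for weekends or holidays, so 6 June 2006 stands.
The final due date is 6 June 2006.

6 June 2006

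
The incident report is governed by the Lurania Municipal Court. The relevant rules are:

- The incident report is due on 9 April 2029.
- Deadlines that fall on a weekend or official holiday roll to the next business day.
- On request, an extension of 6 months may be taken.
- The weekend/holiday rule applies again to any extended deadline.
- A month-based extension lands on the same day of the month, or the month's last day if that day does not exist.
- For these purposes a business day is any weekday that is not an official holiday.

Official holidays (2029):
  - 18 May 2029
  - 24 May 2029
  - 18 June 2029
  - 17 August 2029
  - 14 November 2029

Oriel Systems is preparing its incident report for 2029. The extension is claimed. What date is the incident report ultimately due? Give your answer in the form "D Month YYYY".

9 October 2029

The statutory due date is 9 April 2029.
9 April 2029 is a Monday and not a listed holiday, so it stands.
The 6 months extension carries 9 April 2029 to 9 October 2029.
9 October 2029 (Tuesday) is already a business day.
The final due date is 9 October 2029.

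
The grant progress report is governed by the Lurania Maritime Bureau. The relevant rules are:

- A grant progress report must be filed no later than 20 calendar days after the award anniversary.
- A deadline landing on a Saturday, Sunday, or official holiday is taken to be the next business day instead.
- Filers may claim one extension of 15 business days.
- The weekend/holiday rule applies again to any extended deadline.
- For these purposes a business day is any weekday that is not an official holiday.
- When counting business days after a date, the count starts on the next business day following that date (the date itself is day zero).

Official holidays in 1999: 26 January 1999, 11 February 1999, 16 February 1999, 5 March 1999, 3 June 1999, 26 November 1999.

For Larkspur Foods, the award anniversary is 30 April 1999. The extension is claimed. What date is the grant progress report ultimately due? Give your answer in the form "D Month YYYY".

20 calendar days after 30 April 1999 is 20 May 1999.
20 May 1999 falls on a Thursday, which is a business day, so no adjustment is needed.
Counting 15 further business days from 20 May 1999 reaches 11 June 1999.
11 June 1999 (Friday) is already a business day.
Deadline: 11 June 1999.

11 June 1999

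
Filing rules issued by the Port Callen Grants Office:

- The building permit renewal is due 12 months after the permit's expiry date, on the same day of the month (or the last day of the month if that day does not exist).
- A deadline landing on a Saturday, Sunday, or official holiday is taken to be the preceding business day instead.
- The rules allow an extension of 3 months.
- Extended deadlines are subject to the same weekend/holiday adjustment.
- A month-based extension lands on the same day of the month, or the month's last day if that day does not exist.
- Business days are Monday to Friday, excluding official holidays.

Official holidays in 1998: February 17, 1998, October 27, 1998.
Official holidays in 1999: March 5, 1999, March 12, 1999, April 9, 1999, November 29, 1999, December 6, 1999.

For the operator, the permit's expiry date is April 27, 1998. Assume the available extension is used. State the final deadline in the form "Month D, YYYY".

12 months after April 27, 1998, on the same day of the month, is April 27, 1999.
April 27, 1999 (Tuesday) is already a business day.
Add 3 months to April 27, 1999: July 27, 1999.
July 27, 1999 (Tuesday) is already a business day.
The final due date is July 27, 1999.

July 27, 1999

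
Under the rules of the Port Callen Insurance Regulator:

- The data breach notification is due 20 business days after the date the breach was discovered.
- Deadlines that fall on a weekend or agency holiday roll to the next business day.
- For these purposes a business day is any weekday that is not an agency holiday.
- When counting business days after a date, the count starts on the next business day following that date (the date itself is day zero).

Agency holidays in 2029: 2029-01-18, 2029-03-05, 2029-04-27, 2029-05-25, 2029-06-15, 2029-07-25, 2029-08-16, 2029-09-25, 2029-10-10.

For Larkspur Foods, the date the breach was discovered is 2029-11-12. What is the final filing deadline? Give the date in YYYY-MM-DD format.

2029-12-10

Starting the day after 2029-11-12 and counting 20 business days lands on 2029-12-10.
2029-12-10 falls on a Monday, which is a business day, so no adjustment is needed.
The final due date is 2029-12-10.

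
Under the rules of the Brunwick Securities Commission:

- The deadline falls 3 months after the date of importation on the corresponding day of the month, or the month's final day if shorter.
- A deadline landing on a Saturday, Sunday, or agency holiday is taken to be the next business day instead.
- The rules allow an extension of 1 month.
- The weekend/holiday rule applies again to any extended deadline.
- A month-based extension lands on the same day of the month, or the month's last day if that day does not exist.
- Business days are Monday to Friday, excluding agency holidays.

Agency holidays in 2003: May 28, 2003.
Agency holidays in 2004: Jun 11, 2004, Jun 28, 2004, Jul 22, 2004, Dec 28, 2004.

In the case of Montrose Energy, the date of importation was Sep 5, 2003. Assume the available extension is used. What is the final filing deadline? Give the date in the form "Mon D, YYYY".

3 months from Sep 5, 2003 is Dec 5, 2003.
Dec 5, 2003 falls on a Friday, which is a business day, so no adjustment is needed.
Add 1 month to Dec 5, 2003: Jan 5, 2004.
Jan 5, 2004 falls on a Monday, which is a business day, so no adjustment is needed.
So the filing is due Jan 5, 2004.

Jan 5, 2004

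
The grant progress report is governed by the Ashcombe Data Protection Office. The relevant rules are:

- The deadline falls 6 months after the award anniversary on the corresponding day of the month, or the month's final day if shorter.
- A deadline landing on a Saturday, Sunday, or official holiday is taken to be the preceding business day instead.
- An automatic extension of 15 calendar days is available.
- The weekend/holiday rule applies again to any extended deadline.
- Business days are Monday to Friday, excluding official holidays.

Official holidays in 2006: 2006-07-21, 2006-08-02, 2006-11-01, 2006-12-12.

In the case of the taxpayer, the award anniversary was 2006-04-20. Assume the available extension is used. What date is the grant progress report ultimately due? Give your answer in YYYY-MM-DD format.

6 months after 2006-04-20, on the same day of the month, is 2006-10-20.
2006-10-20 falls on a Friday, which is a business day, so no adjustment is needed.
Applying the 15-calendar-day extension: 2006-10-20 + 15 days = 2006-11-04.
2006-11-04 is a Saturday; the preceding business day is 2006-11-03 (Friday).
Final deadline: 2006-11-03.

2006-11-03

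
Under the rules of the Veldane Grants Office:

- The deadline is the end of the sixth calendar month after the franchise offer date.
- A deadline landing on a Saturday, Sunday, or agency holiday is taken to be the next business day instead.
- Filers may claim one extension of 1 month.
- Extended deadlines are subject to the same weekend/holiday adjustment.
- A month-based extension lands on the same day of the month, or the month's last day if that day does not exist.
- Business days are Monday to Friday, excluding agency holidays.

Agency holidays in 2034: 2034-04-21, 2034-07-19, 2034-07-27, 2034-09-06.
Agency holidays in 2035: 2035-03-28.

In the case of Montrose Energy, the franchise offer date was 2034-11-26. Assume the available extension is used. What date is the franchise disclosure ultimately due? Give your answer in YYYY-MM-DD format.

2035-07-02

6 months after 2034-11-26 is May 2035; that month ends on 2035-05-31.
2035-05-31 is a Thursday and not a listed holiday, so it stands.
Add 1 month to 2035-05-31: 2035-06-30 (day 31 does not exist in June, so the month's last day is used).
2035-06-30 is a Saturday, so it moves to the next business day, 2035-07-02 (Monday).
Deadline: 2035-07-02.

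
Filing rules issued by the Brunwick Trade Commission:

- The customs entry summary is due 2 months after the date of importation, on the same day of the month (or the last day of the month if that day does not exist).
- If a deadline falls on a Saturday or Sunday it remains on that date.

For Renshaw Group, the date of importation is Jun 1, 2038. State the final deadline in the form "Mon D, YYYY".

2 months after Jun 1, 2038, on the same day of the month, is Aug 1, 2038.
No adjustment is made for weekends or holidays, so Aug 1, 2038 stands.
The final due date is Aug 1, 2038.

Aug 1, 2038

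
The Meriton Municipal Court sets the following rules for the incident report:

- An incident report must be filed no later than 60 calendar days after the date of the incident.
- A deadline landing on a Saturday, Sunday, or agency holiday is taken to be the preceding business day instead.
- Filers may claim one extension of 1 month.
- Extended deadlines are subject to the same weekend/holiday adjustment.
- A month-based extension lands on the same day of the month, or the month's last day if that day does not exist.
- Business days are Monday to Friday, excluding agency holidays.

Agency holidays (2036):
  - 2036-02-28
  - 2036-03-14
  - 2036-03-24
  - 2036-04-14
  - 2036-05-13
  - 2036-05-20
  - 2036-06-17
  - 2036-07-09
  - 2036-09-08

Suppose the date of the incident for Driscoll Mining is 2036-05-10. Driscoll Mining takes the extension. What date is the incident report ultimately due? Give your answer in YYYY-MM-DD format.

60 calendar days after 2036-05-10 is 2036-07-09.
2036-07-09 is a listed holiday; the preceding business day is 2036-07-08 (Tuesday).
Applying the 1 month extension: 1 month after 2036-07-08 is 2036-08-08.
2036-08-08 is a Friday and not a listed holiday, so it stands.
Deadline: 2036-08-08.

2036-08-08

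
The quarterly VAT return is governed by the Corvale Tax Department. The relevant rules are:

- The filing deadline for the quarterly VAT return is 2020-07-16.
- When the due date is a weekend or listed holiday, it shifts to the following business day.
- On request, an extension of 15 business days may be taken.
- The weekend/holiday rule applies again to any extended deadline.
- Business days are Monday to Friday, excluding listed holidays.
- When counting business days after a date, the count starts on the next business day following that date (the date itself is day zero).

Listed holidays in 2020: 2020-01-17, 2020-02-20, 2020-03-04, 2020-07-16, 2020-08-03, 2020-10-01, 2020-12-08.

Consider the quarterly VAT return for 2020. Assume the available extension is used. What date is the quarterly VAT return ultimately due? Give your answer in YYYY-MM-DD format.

2020-08-10

The statutory due date is 2020-07-16.
2020-07-16 falls on a listed holiday. Rolling to the next business day gives 2020-07-17, a Friday.
Applying the 15-business-day extension: 15 business days after 2020-07-17 is 2020-08-10.
2020-08-10 falls on a Monday, which is a business day, so no adjustment is needed.
The final due date is 2020-08-10.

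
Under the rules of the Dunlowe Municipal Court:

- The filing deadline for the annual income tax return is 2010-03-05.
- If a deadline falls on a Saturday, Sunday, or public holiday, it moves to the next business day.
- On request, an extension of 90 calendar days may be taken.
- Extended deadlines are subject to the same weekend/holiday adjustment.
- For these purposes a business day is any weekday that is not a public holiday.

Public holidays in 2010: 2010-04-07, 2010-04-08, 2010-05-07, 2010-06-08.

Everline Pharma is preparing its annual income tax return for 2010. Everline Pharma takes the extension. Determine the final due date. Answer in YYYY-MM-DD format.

The statutory due date is 2010-03-05.
2010-03-05 is a Friday and not a listed holiday, so it stands.
Add the 90 calendar-day extension to 2010-03-05: 2010-06-03.
2010-06-03 falls on a Thursday, which is a business day, so no adjustment is needed.
Final deadline: 2010-06-03.

2010-06-03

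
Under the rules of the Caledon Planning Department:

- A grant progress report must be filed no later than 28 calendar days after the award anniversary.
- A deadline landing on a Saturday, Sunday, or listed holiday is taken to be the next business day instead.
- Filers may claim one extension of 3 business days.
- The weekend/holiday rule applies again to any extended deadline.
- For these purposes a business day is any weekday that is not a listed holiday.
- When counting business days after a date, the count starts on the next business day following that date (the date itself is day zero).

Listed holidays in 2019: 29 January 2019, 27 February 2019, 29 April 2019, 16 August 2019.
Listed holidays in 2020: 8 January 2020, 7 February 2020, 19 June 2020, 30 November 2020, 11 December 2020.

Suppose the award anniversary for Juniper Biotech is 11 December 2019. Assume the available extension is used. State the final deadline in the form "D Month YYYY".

14 January 2020

From 11 December 2019, 28 calendar days later is 8 January 2020.
8 January 2020 is a listed holiday; the next business day is 9 January 2020 (Thursday).
Counting 3 further business days from 9 January 2020 reaches 14 January 2020.
14 January 2020 (Tuesday) is already a business day.
Final deadline: 14 January 2020.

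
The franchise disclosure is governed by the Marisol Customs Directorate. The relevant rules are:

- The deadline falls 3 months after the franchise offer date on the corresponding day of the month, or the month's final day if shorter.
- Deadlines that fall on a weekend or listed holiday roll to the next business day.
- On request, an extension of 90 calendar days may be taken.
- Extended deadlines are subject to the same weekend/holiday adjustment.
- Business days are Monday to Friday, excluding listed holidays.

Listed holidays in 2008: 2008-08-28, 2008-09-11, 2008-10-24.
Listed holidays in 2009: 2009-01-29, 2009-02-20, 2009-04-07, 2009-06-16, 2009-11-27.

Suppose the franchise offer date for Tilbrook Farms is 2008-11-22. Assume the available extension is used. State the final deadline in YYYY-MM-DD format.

3 months from 2008-11-22 is 2009-02-22.
2009-02-22 is a Sunday; the next business day is 2009-02-23 (Monday).
Add the 90 calendar-day extension to 2009-02-23: 2009-05-24.
2009-05-24 is a Sunday; the next business day is 2009-05-25 (Monday).
So the filing is due 2009-05-25.

2009-05-25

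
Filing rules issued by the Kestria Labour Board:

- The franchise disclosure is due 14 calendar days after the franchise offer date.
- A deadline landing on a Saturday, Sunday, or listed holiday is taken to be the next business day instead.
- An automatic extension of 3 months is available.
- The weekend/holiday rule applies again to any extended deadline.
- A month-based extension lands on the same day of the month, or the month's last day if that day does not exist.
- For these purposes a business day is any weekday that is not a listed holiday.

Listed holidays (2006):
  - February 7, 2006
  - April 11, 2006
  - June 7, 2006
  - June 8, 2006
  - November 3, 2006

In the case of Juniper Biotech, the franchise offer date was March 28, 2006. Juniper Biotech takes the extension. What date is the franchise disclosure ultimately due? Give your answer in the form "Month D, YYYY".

14 calendar days after March 28, 2006 is April 11, 2006.
April 11, 2006 is a listed holiday; the next business day is April 12, 2006 (Wednesday).
Add 3 months to April 12, 2006: July 12, 2006.
July 12, 2006 falls on a Wednesday, which is a business day, so no adjustment is needed.
So the filing is due July 12, 2006.

July 12, 2006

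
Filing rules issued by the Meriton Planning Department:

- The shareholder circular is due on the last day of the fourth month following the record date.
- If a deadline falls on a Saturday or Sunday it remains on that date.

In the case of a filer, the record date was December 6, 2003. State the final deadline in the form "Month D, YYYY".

4 months after December 6, 2003 falls in April 2004; the last day of that month is April 30, 2004.
April 30, 2004 is a Friday; no weekend or holiday adjustment applies.
Final deadline: April 30, 2004.

April 30, 2004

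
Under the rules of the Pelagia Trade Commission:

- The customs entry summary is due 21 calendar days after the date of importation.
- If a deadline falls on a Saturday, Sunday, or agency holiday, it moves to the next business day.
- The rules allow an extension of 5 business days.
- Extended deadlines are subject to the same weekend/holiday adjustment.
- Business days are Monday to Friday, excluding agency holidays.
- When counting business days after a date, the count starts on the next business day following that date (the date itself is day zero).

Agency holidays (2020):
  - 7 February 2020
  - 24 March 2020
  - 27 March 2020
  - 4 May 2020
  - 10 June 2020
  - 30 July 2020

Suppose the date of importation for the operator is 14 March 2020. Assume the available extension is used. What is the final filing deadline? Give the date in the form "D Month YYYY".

Adding 21 calendar days to 14 March 2020 gives 4 April 2020.
Because 4 April 2020 is a Saturday, the deadline becomes 6 April 2020 (Monday).
The 5-business-day extension runs from 6 April 2020 to 13 April 2020.
13 April 2020 is a Monday and not a listed holiday, so it stands.
So the filing is due 13 April 2020.

13 April 2020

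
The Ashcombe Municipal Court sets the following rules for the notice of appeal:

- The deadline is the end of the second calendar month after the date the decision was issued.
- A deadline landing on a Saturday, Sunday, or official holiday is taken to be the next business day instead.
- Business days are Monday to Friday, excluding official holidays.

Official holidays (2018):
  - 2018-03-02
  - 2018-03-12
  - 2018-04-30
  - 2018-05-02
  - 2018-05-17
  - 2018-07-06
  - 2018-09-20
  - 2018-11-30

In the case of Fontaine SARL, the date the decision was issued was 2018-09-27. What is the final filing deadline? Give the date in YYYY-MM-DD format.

2 months after 2018-09-27 is November 2018; that month ends on 2018-11-30.
2018-11-30 is a listed holiday, so it moves to the next business day, 2018-12-03 (Monday).
So the filing is due 2018-12-03.

2018-12-03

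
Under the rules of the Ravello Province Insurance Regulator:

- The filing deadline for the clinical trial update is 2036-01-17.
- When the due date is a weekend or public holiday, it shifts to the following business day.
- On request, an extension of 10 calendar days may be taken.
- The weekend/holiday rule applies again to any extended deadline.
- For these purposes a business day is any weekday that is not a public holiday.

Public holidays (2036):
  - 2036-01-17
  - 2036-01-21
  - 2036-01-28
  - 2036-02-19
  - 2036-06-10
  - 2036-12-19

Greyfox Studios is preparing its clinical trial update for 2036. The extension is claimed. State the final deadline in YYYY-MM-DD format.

The stated deadline is 2036-01-17.
Because 2036-01-17 is a listed holiday, the deadline becomes 2036-01-18 (Friday).
Add the 10 calendar-day extension to 2036-01-18: 2036-01-28.
2036-01-28 is a listed holiday, so it moves to the next business day, 2036-01-29 (Tuesday).
So the filing is due 2036-01-29.

2036-01-29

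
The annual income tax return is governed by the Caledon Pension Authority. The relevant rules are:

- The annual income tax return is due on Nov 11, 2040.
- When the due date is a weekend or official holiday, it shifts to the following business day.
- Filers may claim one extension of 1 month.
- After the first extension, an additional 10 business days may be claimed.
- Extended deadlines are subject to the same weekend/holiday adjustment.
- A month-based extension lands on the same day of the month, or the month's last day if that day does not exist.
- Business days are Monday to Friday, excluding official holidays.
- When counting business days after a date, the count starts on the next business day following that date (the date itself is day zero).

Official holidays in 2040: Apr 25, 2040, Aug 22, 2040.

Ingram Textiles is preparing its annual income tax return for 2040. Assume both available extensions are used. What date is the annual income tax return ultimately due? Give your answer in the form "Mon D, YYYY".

Dec 26, 2040

The stated deadline is Nov 11, 2040.
Nov 11, 2040 is a Sunday, so it moves to the next business day, Nov 12, 2040 (Monday).
The 1 month extension carries Nov 12, 2040 to Dec 12, 2040.
Dec 12, 2040 is a Wednesday and not a listed holiday, so it stands.
Applying the 10-business-day extension: 10 business days after Dec 12, 2040 is Dec 26, 2040.
Dec 26, 2040 (Wednesday) is already a business day.
Deadline: Dec 26, 2040.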